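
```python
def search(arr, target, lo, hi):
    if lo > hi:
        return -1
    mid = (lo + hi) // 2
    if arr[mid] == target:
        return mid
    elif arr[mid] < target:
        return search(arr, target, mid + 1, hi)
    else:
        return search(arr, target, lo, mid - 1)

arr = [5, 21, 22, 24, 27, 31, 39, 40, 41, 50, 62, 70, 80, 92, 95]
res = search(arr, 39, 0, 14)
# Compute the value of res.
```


search(arr, 39, 0, 14)
lo=0, hi=14, mid=7, arr[mid]=40
40 > 39, search left half
lo=0, hi=6, mid=3, arr[mid]=24
24 < 39, search right half
lo=4, hi=6, mid=5, arr[mid]=31
31 < 39, search right half
lo=6, hi=6, mid=6, arr[mid]=39
arr[6] == 39, found at index 6
= 6


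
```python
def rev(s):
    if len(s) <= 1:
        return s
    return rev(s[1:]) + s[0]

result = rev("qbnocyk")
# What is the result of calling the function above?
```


rev("qbnocyk")
= rev("bnocyk") + "q"
= rev("nocyk") + "b" + "q"
= rev("ocyk") + "n" + "b" + "q"
= rev("cyk") + "o" + "n" + "b" + "q"
= rev("yk") + "c" + "o" + "n" + "b" + "q"
= rev("k") + "y" + "c" + "o" + "n" + "b" + "q"
= "k" + "y" + "c" + "o" + "n" + "b" + "q"
= "kyconbq"


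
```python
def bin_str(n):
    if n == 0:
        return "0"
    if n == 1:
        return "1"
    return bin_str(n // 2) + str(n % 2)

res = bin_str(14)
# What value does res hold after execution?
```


bin_str(14)
= bin_str(7) + "0"
= bin_str(3) + "1" + "0"
= bin_str(1) + "1" + "1" + "0"
= "1" + "1" + "1" + "0"
= "1110"


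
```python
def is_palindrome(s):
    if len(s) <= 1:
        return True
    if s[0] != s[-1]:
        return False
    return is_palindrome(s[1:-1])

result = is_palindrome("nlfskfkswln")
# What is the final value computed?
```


is_palindrome("nlfskfkswln")
"nlfskfkswln": s[0]='n' == s[-1]='n' -> is_palindrome("lfskfkswl")
"lfskfkswl": s[0]='l' == s[-1]='l' -> is_palindrome("fskfksw")
"fskfksw": s[0]='f' != s[-1]='w' -> False
= False


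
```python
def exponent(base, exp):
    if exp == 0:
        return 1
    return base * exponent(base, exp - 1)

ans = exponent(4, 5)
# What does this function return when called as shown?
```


exponent(4, 5)
= 4 * exponent(4, 4)
= 4 * 4 * exponent(4, 3)
= 4 * 4 * 4 * exponent(4, 2)
= 4 * 4 * 4 * 4 * exponent(4, 1)
= 4 * 4 * 4 * 4 * 4 * exponent(4, 0)
= 4 * 4 * 4 * 4 * 4 * 1
= 1024


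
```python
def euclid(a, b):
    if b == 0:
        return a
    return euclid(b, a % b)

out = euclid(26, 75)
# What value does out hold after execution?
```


euclid(26, 75)
= euclid(75, 26 % 75) = euclid(75, 26)
= euclid(26, 75 % 26) = euclid(26, 23)
= euclid(23, 26 % 23) = euclid(23, 3)
= euclid(3, 23 % 3) = euclid(3, 2)
= euclid(2, 3 % 2) = euclid(2, 1)
= euclid(1, 2 % 1) = euclid(1, 0)
b == 0, return a = 1


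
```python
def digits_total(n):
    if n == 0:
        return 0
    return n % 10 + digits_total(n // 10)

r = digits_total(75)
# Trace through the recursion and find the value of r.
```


digits_total(75)
= 5 + digits_total(7)
= 5 + 7 + digits_total(0)
= 5 + 7 + 0
= 12


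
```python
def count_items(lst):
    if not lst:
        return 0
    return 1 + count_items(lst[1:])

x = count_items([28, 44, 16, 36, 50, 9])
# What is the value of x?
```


count_items([28, 44, 16, 36, 50, 9])
= 1 + count_items([44, 16, 36, 50, 9])
= 1 + 1 + count_items([16, 36, 50, 9])
= 1 + 1 + 1 + count_items([36, 50, 9])
= 1 + 1 + 1 + 1 + count_items([50, 9])
= 1 + 1 + 1 + 1 + 1 + count_items([9])
= 1 + 1 + 1 + 1 + 1 + 1 + count_items([])
= 1 + 1 + 1 + 1 + 1 + 1 + 0
= 6


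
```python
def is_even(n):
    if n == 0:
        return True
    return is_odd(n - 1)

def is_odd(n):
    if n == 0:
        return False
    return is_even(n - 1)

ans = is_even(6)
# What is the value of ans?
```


is_even(6)
= is_odd(5)
= is_even(4)
= is_odd(3)
= is_even(2)
= is_odd(1)
= is_even(0)
n == 0: return True
= True


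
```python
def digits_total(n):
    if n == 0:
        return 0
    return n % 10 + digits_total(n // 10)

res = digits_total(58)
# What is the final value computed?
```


digits_total(58)
= 8 + digits_total(5)
= 8 + 5 + digits_total(0)
= 8 + 5 + 0
= 13


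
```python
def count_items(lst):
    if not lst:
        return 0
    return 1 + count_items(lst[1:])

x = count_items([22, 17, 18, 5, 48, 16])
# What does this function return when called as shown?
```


count_items([22, 17, 18, 5, 48, 16])
= 1 + count_items([17, 18, 5, 48, 16])
= 1 + 1 + count_items([18, 5, 48, 16])
= 1 + 1 + 1 + count_items([5, 48, 16])
= 1 + 1 + 1 + 1 + count_items([48, 16])
= 1 + 1 + 1 + 1 + 1 + count_items([16])
= 1 + 1 + 1 + 1 + 1 + 1 + count_items([])
= 1 + 1 + 1 + 1 + 1 + 1 + 0
= 6


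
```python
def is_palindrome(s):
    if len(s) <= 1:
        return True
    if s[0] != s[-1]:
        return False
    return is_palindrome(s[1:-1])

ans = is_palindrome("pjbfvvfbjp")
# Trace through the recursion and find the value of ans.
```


is_palindrome("pjbfvvfbjp")
"pjbfvvfbjp": s[0]='p' == s[-1]='p' -> is_palindrome("jbfvvfbj")
"jbfvvfbj": s[0]='j' == s[-1]='j' -> is_palindrome("bfvvfb")
"bfvvfb": s[0]='b' == s[-1]='b' -> is_palindrome("fvvf")
"fvvf": s[0]='f' == s[-1]='f' -> is_palindrome("vv")
"vv": s[0]='v' == s[-1]='v' -> is_palindrome("")
"": len <= 1 -> True
= True


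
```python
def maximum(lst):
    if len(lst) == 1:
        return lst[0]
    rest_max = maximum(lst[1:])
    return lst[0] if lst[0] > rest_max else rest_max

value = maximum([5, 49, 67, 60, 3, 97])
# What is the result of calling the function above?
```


maximum([5, 49, 67, 60, 3, 97])
= compare 5 with maximum([49, 67, 60, 3, 97])
= compare 49 with maximum([67, 60, 3, 97])
= compare 67 with maximum([60, 3, 97])
= compare 60 with maximum([3, 97])
= compare 3 with maximum([97])
Base: maximum([97]) = 97
compare 3 with 97: max = 97
compare 60 with 97: max = 97
compare 67 with 97: max = 97
compare 49 with 97: max = 97
compare 5 with 97: max = 97
= 97


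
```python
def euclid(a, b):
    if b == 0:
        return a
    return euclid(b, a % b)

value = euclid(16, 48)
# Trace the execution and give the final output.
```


euclid(16, 48)
= euclid(48, 16 % 48) = euclid(48, 16)
= euclid(16, 48 % 16) = euclid(16, 0)
b == 0, return a = 16


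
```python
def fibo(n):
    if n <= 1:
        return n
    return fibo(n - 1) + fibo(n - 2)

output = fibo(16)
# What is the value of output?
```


fibo(16)
= fibo(15) + fibo(14)
= (fibo(14) + fibo(13)) + fibo(14)
Computing bottom-up: fibo(0)=0, fibo(1)=1, fibo(2)=1, fibo(3)=2, fibo(4)=3, fibo(5)=5, fibo(6)=8, fibo(7)=13, fibo(8)=21, fibo(9)=34, fibo(10)=55, fibo(11)=89, fibo(12)=144, fibo(13)=233, fibo(14)=377, fibo(15)=610, fibo(16)=987
= 987


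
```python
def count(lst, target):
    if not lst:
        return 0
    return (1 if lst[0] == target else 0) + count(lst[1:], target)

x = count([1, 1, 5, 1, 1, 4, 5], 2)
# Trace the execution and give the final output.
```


count([1, 1, 5, 1, 1, 4, 5], 2)
lst[0]=1 != 2: 0 + count([1, 5, 1, 1, 4, 5], 2)
lst[0]=1 != 2: 0 + count([5, 1, 1, 4, 5], 2)
lst[0]=5 != 2: 0 + count([1, 1, 4, 5], 2)
lst[0]=1 != 2: 0 + count([1, 4, 5], 2)
lst[0]=1 != 2: 0 + count([4, 5], 2)
lst[0]=4 != 2: 0 + count([5], 2)
lst[0]=5 != 2: 0 + count([], 2)
= 0


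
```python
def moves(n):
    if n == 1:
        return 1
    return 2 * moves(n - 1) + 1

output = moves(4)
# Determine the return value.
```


moves(4)
= 2 * moves(3) + 1
= 2 * (2 * moves(2) + 1) + 1
= 2 * (2 * (2 * moves(1) + 1) + 1) + 1
Now compute bottom-up:
moves(1) = 1
moves(2) = 2 * 1 + 1 = 3
moves(3) = 2 * 3 + 1 = 7
moves(4) = 2 * 7 + 1 = 15
= 15


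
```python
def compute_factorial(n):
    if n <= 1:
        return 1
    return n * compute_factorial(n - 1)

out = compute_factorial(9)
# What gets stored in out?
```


compute_factorial(9)
= 9 * compute_factorial(8)
= 9 * 8 * compute_factorial(7)
= 9 * 8 * 7 * compute_factorial(6)
= 9 * 8 * 7 * 6 * compute_factorial(5)
= 9 * 8 * 7 * 6 * 5 * compute_factorial(4)
= 9 * 8 * 7 * 6 * 5 * 4 * compute_factorial(3)
= 9 * 8 * 7 * 6 * 5 * 4 * 3 * compute_factorial(2)
= 9 * 8 * 7 * 6 * 5 * 4 * 3 * 2 * compute_factorial(1)
= 9 * 8 * 7 * 6 * 5 * 4 * 3 * 2 * 1
= 362880


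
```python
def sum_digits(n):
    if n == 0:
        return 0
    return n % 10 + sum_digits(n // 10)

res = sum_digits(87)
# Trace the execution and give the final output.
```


sum_digits(87)
= 7 + sum_digits(8)
= 7 + 8 + sum_digits(0)
= 7 + 8 + 0
= 15


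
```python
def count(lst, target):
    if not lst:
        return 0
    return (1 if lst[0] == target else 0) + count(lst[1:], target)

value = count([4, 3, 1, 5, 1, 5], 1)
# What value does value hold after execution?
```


count([4, 3, 1, 5, 1, 5], 1)
lst[0]=4 != 1: 0 + count([3, 1, 5, 1, 5], 1)
lst[0]=3 != 1: 0 + count([1, 5, 1, 5], 1)
lst[0]=1 == 1: 1 + count([5, 1, 5], 1)
lst[0]=5 != 1: 0 + count([1, 5], 1)
lst[0]=1 == 1: 1 + count([5], 1)
lst[0]=5 != 1: 0 + count([], 1)
= 2


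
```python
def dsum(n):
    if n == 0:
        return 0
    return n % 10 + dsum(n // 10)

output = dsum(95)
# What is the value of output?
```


dsum(95)
= 5 + dsum(9)
= 5 + 9 + dsum(0)
= 5 + 9 + 0
= 14


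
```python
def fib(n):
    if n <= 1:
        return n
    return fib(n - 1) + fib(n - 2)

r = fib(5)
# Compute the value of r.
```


fib(5)
= fib(4) + fib(3)
= (fib(3) + fib(2)) + fib(3)
Computing bottom-up: fib(0)=0, fib(1)=1, fib(2)=1, fib(3)=2, fib(4)=3, fib(5)=5
= 5


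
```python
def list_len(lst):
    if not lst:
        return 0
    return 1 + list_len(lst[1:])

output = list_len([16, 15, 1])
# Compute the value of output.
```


list_len([16, 15, 1])
= 1 + list_len([15, 1])
= 1 + 1 + list_len([1])
= 1 + 1 + 1 + list_len([])
= 1 + 1 + 1 + 0
= 3


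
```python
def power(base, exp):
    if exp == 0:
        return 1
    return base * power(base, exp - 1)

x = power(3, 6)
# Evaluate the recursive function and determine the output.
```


power(3, 6)
= 3 * power(3, 5)
= 3 * 3 * power(3, 4)
= 3 * 3 * 3 * power(3, 3)
= 3 * 3 * 3 * 3 * power(3, 2)
= 3 * 3 * 3 * 3 * 3 * power(3, 1)
= 3 * 3 * 3 * 3 * 3 * 3 * power(3, 0)
= 3 * 3 * 3 * 3 * 3 * 3 * 1
= 729


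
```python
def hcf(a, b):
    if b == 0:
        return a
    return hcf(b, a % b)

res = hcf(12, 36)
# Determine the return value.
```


hcf(12, 36)
= hcf(36, 12 % 36) = hcf(36, 12)
= hcf(12, 36 % 12) = hcf(12, 0)
b == 0, return a = 12


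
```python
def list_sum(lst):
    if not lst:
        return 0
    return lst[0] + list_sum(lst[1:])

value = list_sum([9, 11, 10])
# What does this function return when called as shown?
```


list_sum([9, 11, 10])
= 9 + list_sum([11, 10])
= 9 + 11 + list_sum([10])
= 9 + 11 + 10 + list_sum([])
= 9 + 11 + 10 + 0
= 30


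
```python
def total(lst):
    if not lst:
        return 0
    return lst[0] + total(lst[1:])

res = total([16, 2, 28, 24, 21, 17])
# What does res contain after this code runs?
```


total([16, 2, 28, 24, 21, 17])
= 16 + total([2, 28, 24, 21, 17])
= 16 + 2 + total([28, 24, 21, 17])
= 16 + 2 + 28 + total([24, 21, 17])
= 16 + 2 + 28 + 24 + total([21, 17])
= 16 + 2 + 28 + 24 + 21 + total([17])
= 16 + 2 + 28 + 24 + 21 + 17 + total([])
= 16 + 2 + 28 + 24 + 21 + 17 + 0
= 108


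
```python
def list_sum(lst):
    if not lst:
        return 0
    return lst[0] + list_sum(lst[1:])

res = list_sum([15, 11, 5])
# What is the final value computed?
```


list_sum([15, 11, 5])
= 15 + list_sum([11, 5])
= 15 + 11 + list_sum([5])
= 15 + 11 + 5 + list_sum([])
= 15 + 11 + 5 + 0
= 31


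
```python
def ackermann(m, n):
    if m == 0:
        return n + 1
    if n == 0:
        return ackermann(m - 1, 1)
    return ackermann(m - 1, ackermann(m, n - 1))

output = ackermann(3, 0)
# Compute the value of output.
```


ackermann(3, 0)
n == 0: return ackermann(2, 1)
= ackermann(2, 1) = 5
= 5


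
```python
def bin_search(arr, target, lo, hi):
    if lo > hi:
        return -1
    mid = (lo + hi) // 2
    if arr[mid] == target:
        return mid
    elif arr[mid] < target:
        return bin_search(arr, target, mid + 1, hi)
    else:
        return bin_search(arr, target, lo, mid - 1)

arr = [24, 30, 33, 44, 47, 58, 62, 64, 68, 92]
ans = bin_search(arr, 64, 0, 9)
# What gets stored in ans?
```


bin_search(arr, 64, 0, 9)
lo=0, hi=9, mid=4, arr[mid]=47
47 < 64, search right half
lo=5, hi=9, mid=7, arr[mid]=64
arr[7] == 64, found at index 7
= 7


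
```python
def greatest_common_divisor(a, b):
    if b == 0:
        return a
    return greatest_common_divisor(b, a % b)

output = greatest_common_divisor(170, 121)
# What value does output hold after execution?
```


greatest_common_divisor(170, 121)
= greatest_common_divisor(121, 170 % 121) = greatest_common_divisor(121, 49)
= greatest_common_divisor(49, 121 % 49) = greatest_common_divisor(49, 23)
= greatest_common_divisor(23, 49 % 23) = greatest_common_divisor(23, 3)
= greatest_common_divisor(3, 23 % 3) = greatest_common_divisor(3, 2)
= greatest_common_divisor(2, 3 % 2) = greatest_common_divisor(2, 1)
= greatest_common_divisor(1, 2 % 1) = greatest_common_divisor(1, 0)
b == 0, return a = 1


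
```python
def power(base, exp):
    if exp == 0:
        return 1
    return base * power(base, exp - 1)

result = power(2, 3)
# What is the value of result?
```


power(2, 3)
= 2 * power(2, 2)
= 2 * 2 * power(2, 1)
= 2 * 2 * 2 * power(2, 0)
= 2 * 2 * 2 * 1
= 8


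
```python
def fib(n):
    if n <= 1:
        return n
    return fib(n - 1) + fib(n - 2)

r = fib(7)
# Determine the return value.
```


fib(7)
= fib(6) + fib(5)
= (fib(5) + fib(4)) + fib(5)
Computing bottom-up: fib(0)=0, fib(1)=1, fib(2)=1, fib(3)=2, fib(4)=3, fib(5)=5, fib(6)=8, fib(7)=13
= 13


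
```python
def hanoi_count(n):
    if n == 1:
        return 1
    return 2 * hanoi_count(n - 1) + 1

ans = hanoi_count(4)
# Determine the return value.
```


hanoi_count(4)
= 2 * hanoi_count(3) + 1
= 2 * (2 * hanoi_count(2) + 1) + 1
= 2 * (2 * (2 * hanoi_count(1) + 1) + 1) + 1
Now compute bottom-up:
hanoi_count(1) = 1
hanoi_count(2) = 2 * 1 + 1 = 3
hanoi_count(3) = 2 * 3 + 1 = 7
hanoi_count(4) = 2 * 7 + 1 = 15
= 15


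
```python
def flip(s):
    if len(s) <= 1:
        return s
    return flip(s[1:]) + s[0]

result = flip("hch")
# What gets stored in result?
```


flip("hch")
= flip("ch") + "h"
= flip("h") + "c" + "h"
= "h" + "c" + "h"
= "hch"


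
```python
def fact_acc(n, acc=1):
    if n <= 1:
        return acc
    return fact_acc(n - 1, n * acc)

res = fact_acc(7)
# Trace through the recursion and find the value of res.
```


fact_acc(7, 1)
= fact_acc(6, 7 * 1) = fact_acc(6, 7)
= fact_acc(5, 6 * 7) = fact_acc(5, 42)
= fact_acc(4, 5 * 42) = fact_acc(4, 210)
= fact_acc(3, 4 * 210) = fact_acc(3, 840)
= fact_acc(2, 3 * 840) = fact_acc(2, 2520)
= fact_acc(1, 2 * 2520) = fact_acc(1, 5040)
n <= 1, return acc = 5040


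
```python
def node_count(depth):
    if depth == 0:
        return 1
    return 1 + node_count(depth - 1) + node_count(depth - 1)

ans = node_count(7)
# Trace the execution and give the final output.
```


node_count(7)
= 1 + node_count(6) + node_count(6)
= 1 + 2 * node_count(6)
node_count(k) = 2^(k+1) - 1
node_count(0) = 1
node_count(1) = 3
node_count(2) = 7
node_count(3) = 15
node_count(4) = 31
node_count(7) = 2^8 - 1 = 255


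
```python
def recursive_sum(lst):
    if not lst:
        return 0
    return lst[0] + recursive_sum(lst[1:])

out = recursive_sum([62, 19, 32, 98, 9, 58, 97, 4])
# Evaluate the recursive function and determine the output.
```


recursive_sum([62, 19, 32, 98, 9, 58, 97, 4])
= 62 + recursive_sum([19, 32, 98, 9, 58, 97, 4])
= 62 + 19 + recursive_sum([32, 98, 9, 58, 97, 4])
= 62 + 19 + 32 + recursive_sum([98, 9, 58, 97, 4])
= 62 + 19 + 32 + 98 + recursive_sum([9, 58, 97, 4])
= 62 + 19 + 32 + 98 + 9 + recursive_sum([58, 97, 4])
= 62 + 19 + 32 + 98 + 9 + 58 + recursive_sum([97, 4])
= 62 + 19 + 32 + 98 + 9 + 58 + 97 + recursive_sum([4])
= 62 + 19 + 32 + 98 + 9 + 58 + 97 + 4 + recursive_sum([])
= 62 + 19 + 32 + 98 + 9 + 58 + 97 + 4 + 0
= 379


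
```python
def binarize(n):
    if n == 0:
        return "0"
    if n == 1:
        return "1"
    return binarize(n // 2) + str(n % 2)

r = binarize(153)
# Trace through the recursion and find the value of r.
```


binarize(153)
= binarize(76) + "1"
= binarize(38) + "0" + "1"
= binarize(19) + "0" + "0" + "1"
= binarize(9) + "1" + "0" + "0" + "1"
= binarize(4) + "1" + "1" + "0" + "0" + "1"
= binarize(2) + "0" + "1" + "1" + "0" + "0" + "1"
= binarize(1) + "0" + "0" + "1" + "1" + "0" + "0" + "1"
= "1" + "0" + "0" + "1" + "1" + "0" + "0" + "1"
= "10011001"


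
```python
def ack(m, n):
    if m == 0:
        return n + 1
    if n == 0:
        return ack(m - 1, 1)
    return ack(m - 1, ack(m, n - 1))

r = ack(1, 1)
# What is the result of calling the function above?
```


ack(1, 1)
= ack(0, ack(1, 0))
First compute ack(1, 0) = 2
= ack(0, 2)
= 3


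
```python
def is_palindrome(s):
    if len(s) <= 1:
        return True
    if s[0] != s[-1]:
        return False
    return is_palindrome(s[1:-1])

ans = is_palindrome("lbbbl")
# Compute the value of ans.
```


is_palindrome("lbbbl")
"lbbbl": s[0]='l' == s[-1]='l' -> is_palindrome("bbb")
"bbb": s[0]='b' == s[-1]='b' -> is_palindrome("b")
"b": len <= 1 -> True
= True


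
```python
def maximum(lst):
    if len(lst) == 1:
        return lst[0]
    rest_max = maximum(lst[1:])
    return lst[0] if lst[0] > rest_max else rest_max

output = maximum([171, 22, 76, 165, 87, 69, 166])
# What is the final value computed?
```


maximum([171, 22, 76, 165, 87, 69, 166])
= compare 171 with maximum([22, 76, 165, 87, 69, 166])
= compare 22 with maximum([76, 165, 87, 69, 166])
= compare 76 with maximum([165, 87, 69, 166])
= compare 165 with maximum([87, 69, 166])
= compare 87 with maximum([69, 166])
= compare 69 with maximum([166])
Base: maximum([166]) = 166
compare 69 with 166: max = 166
compare 87 with 166: max = 166
compare 165 with 166: max = 166
compare 76 with 166: max = 166
compare 22 with 166: max = 166
compare 171 with 166: max = 171
= 171


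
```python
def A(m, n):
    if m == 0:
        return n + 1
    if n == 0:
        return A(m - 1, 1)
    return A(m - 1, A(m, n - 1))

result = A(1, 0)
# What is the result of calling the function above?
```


A(1, 0)
n == 0: return A(0, 1)
= A(0, 1) = 2
= 2


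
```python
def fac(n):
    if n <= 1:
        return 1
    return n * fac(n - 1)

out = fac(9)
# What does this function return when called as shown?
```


fac(9)
= 9 * fac(8)
= 9 * 8 * fac(7)
= 9 * 8 * 7 * fac(6)
= 9 * 8 * 7 * 6 * fac(5)
= 9 * 8 * 7 * 6 * 5 * fac(4)
= 9 * 8 * 7 * 6 * 5 * 4 * fac(3)
= 9 * 8 * 7 * 6 * 5 * 4 * 3 * fac(2)
= 9 * 8 * 7 * 6 * 5 * 4 * 3 * 2 * fac(1)
= 9 * 8 * 7 * 6 * 5 * 4 * 3 * 2 * 1
= 362880


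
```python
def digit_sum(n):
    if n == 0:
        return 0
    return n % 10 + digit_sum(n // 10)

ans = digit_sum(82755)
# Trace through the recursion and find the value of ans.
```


digit_sum(82755)
= 5 + digit_sum(8275)
= 5 + 5 + digit_sum(827)
= 5 + 5 + 7 + digit_sum(82)
= 5 + 5 + 7 + 2 + digit_sum(8)
= 5 + 5 + 7 + 2 + 8 + digit_sum(0)
= 5 + 5 + 7 + 2 + 8 + 0
= 27


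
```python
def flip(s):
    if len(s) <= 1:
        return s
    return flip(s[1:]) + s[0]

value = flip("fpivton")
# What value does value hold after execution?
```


flip("fpivton")
= flip("pivton") + "f"
= flip("ivton") + "p" + "f"
= flip("vton") + "i" + "p" + "f"
= flip("ton") + "v" + "i" + "p" + "f"
= flip("on") + "t" + "v" + "i" + "p" + "f"
= flip("n") + "o" + "t" + "v" + "i" + "p" + "f"
= "n" + "o" + "t" + "v" + "i" + "p" + "f"
= "notvipf"


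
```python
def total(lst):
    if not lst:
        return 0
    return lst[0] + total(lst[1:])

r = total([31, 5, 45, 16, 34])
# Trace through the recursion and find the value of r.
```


total([31, 5, 45, 16, 34])
= 31 + total([5, 45, 16, 34])
= 31 + 5 + total([45, 16, 34])
= 31 + 5 + 45 + total([16, 34])
= 31 + 5 + 45 + 16 + total([34])
= 31 + 5 + 45 + 16 + 34 + total([])
= 31 + 5 + 45 + 16 + 34 + 0
= 131


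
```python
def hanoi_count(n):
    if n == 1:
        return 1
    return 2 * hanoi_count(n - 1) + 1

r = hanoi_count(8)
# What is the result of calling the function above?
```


hanoi_count(8)
= 2 * hanoi_count(7) + 1
= 2 * (2 * hanoi_count(6) + 1) + 1
= 2 * (2 * (2 * hanoi_count(5) + 1) + 1) + 1
= 2 * (2 * (2 * (2 * hanoi_count(4) + 1) + 1) + 1) + 1
= 2 * (2 * (2 * (2 * (2 * hanoi_count(3) + 1) + 1) + 1) + 1) + 1
= 2 * (2 * (2 * (2 * (2 * (2 * hanoi_count(2) + 1) + 1) + 1) + 1) + 1) + 1
= 2 * (2 * (2 * (2 * (2 * (2 * (2 * hanoi_count(1) + 1) + 1) + 1) + 1) + 1) + 1) + 1
Now compute bottom-up:
hanoi_count(1) = 1
hanoi_count(2) = 2 * 1 + 1 = 3
hanoi_count(3) = 2 * 3 + 1 = 7
hanoi_count(4) = 2 * 7 + 1 = 15
hanoi_count(5) = 2 * 15 + 1 = 31
hanoi_count(6) = 2 * 31 + 1 = 63
hanoi_count(7) = 2 * 63 + 1 = 127
hanoi_count(8) = 2 * 127 + 1 = 255
= 255


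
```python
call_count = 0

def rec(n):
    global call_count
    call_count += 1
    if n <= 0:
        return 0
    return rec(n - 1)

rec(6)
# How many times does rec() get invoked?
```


rec(6) calls rec(5) calls ... calls rec(0)
Total calls: 6 + 1 (for base case) = 7


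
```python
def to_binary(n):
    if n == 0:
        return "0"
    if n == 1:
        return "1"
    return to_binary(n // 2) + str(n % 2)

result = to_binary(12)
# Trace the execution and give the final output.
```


to_binary(12)
= to_binary(6) + "0"
= to_binary(3) + "0" + "0"
= to_binary(1) + "1" + "0" + "0"
= "1" + "1" + "0" + "0"
= "1100"


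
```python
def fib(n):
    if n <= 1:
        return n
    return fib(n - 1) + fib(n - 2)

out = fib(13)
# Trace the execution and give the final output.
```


fib(13)
= fib(12) + fib(11)
= (fib(11) + fib(10)) + fib(11)
Computing bottom-up: fib(0)=0, fib(1)=1, fib(2)=1, fib(3)=2, fib(4)=3, fib(5)=5, fib(6)=8, fib(7)=13, fib(8)=21, fib(9)=34, fib(10)=55, fib(11)=89, fib(12)=144, fib(13)=233
= 233


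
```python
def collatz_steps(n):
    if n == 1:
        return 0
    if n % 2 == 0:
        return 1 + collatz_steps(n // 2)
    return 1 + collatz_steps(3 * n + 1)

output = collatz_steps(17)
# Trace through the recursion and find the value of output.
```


collatz_steps(17)
17 is odd -> 3*17+1 = 52 -> collatz_steps(52)
52 is even -> collatz_steps(26)
26 is even -> collatz_steps(13)
13 is odd -> 3*13+1 = 40 -> collatz_steps(40)
40 is even -> collatz_steps(20)
20 is even -> collatz_steps(10)
10 is even -> collatz_steps(5)
5 is odd -> 3*5+1 = 16 -> collatz_steps(16)
16 is even -> collatz_steps(8)
8 is even -> collatz_steps(4)
4 is even -> collatz_steps(2)
2 is even -> collatz_steps(1)
Reached 1 after 12 steps
= 12


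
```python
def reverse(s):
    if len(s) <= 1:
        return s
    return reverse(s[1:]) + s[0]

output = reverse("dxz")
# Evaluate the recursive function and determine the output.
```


reverse("dxz")
= reverse("xz") + "d"
= reverse("z") + "x" + "d"
= "z" + "x" + "d"
= "zxd"


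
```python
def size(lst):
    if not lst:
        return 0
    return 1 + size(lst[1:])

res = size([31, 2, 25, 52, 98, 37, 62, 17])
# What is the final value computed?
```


size([31, 2, 25, 52, 98, 37, 62, 17])
= 1 + size([2, 25, 52, 98, 37, 62, 17])
= 1 + 1 + size([25, 52, 98, 37, 62, 17])
= 1 + 1 + 1 + size([52, 98, 37, 62, 17])
= 1 + 1 + 1 + 1 + size([98, 37, 62, 17])
= 1 + 1 + 1 + 1 + 1 + size([37, 62, 17])
= 1 + 1 + 1 + 1 + 1 + 1 + size([62, 17])
= 1 + 1 + 1 + 1 + 1 + 1 + 1 + size([17])
= 1 + 1 + 1 + 1 + 1 + 1 + 1 + 1 + size([])
= 1 + 1 + 1 + 1 + 1 + 1 + 1 + 1 + 0
= 8


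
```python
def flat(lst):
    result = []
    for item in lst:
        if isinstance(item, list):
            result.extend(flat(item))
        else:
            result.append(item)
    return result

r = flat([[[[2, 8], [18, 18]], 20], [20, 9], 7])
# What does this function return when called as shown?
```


flat([[[[2, 8], [18, 18]], 20], [20, 9], 7])
Processing each element:
  [[[2, 8], [18, 18]], 20] is a list -> flat recursively -> [2, 8, 18, 18, 20]
  [20, 9] is a list -> flat recursively -> [20, 9]
  7 is not a list -> append 7
= [2, 8, 18, 18, 20, 20, 9, 7]


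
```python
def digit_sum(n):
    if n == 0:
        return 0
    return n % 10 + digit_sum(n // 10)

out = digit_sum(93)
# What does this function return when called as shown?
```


digit_sum(93)
= 3 + digit_sum(9)
= 3 + 9 + digit_sum(0)
= 3 + 9 + 0
= 12


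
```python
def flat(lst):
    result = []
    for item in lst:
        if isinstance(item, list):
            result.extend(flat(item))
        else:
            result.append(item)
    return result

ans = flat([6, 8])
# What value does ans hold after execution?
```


flat([6, 8])
Processing each element:
  6 is not a list -> append 6
  8 is not a list -> append 8
= [6, 8]


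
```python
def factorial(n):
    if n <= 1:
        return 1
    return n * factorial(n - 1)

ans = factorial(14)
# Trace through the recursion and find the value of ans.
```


factorial(14)
= 14 * factorial(13)
= 14 * 13 * factorial(12)
= 14 * 13 * 12 * factorial(11)
= 14 * 13 * 12 * 11 * factorial(10)
= 14 * 13 * 12 * 11 * 10 * factorial(9)
= 14 * 13 * 12 * 11 * 10 * 9 * factorial(8)
= 14 * 13 * 12 * 11 * 10 * 9 * 8 * factorial(7)
= 14 * 13 * 12 * 11 * 10 * 9 * 8 * 7 * factorial(6)
= 14 * 13 * 12 * 11 * 10 * 9 * 8 * 7 * 6 * factorial(5)
= 14 * 13 * 12 * 11 * 10 * 9 * 8 * 7 * 6 * 5 * factorial(4)
= 14 * 13 * 12 * 11 * 10 * 9 * 8 * 7 * 6 * 5 * 4 * factorial(3)
= 14 * 13 * 12 * 11 * 10 * 9 * 8 * 7 * 6 * 5 * 4 * 3 * factorial(2)
= 14 * 13 * 12 * 11 * 10 * 9 * 8 * 7 * 6 * 5 * 4 * 3 * 2 * factorial(1)
= 14 * 13 * 12 * 11 * 10 * 9 * 8 * 7 * 6 * 5 * 4 * 3 * 2 * 1
= 87178291200


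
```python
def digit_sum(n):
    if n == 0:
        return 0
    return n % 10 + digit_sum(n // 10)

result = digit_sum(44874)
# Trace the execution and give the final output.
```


digit_sum(44874)
= 4 + digit_sum(4487)
= 4 + 7 + digit_sum(448)
= 4 + 7 + 8 + digit_sum(44)
= 4 + 7 + 8 + 4 + digit_sum(4)
= 4 + 7 + 8 + 4 + 4 + digit_sum(0)
= 4 + 7 + 8 + 4 + 4 + 0
= 27


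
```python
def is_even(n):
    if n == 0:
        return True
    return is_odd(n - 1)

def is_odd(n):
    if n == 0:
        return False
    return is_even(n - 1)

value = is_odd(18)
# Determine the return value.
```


is_odd(18)
= is_even(17)
= is_odd(16)
= is_even(15)
= is_odd(14)
= is_even(13)
= is_odd(12)
= is_even(11)
= is_odd(10)
= is_even(9)
= is_odd(8)
= is_even(7)
= is_odd(6)
= is_even(5)
= is_odd(4)
= is_even(3)
= is_odd(2)
= is_even(1)
= is_odd(0)
n == 0: return False
= False


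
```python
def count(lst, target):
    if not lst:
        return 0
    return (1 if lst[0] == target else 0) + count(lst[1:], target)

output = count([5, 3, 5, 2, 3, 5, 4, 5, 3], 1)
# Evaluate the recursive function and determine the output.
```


count([5, 3, 5, 2, 3, 5, 4, 5, 3], 1)
lst[0]=5 != 1: 0 + count([3, 5, 2, 3, 5, 4, 5, 3], 1)
lst[0]=3 != 1: 0 + count([5, 2, 3, 5, 4, 5, 3], 1)
lst[0]=5 != 1: 0 + count([2, 3, 5, 4, 5, 3], 1)
lst[0]=2 != 1: 0 + count([3, 5, 4, 5, 3], 1)
lst[0]=3 != 1: 0 + count([5, 4, 5, 3], 1)
lst[0]=5 != 1: 0 + count([4, 5, 3], 1)
lst[0]=4 != 1: 0 + count([5, 3], 1)
lst[0]=5 != 1: 0 + count([3], 1)
lst[0]=3 != 1: 0 + count([], 1)
= 0


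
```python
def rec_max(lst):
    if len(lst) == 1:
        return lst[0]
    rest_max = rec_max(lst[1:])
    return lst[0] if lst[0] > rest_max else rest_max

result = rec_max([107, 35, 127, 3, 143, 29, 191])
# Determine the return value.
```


rec_max([107, 35, 127, 3, 143, 29, 191])
= compare 107 with rec_max([35, 127, 3, 143, 29, 191])
= compare 35 with rec_max([127, 3, 143, 29, 191])
= compare 127 with rec_max([3, 143, 29, 191])
= compare 3 with rec_max([143, 29, 191])
= compare 143 with rec_max([29, 191])
= compare 29 with rec_max([191])
Base: rec_max([191]) = 191
compare 29 with 191: max = 191
compare 143 with 191: max = 191
compare 3 with 191: max = 191
compare 127 with 191: max = 191
compare 35 with 191: max = 191
compare 107 with 191: max = 191
= 191


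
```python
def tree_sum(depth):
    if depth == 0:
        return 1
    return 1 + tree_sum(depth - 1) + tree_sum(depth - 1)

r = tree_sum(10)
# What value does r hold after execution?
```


tree_sum(10)
= 1 + tree_sum(9) + tree_sum(9)
= 1 + 2 * tree_sum(9)
tree_sum(k) = 2^(k+1) - 1
tree_sum(0) = 1
tree_sum(1) = 3
tree_sum(2) = 7
tree_sum(3) = 15
tree_sum(4) = 31
tree_sum(10) = 2^11 - 1 = 2047


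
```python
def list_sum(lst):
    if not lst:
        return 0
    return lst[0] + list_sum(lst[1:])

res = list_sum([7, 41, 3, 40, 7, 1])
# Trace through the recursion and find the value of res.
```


list_sum([7, 41, 3, 40, 7, 1])
= 7 + list_sum([41, 3, 40, 7, 1])
= 7 + 41 + list_sum([3, 40, 7, 1])
= 7 + 41 + 3 + list_sum([40, 7, 1])
= 7 + 41 + 3 + 40 + list_sum([7, 1])
= 7 + 41 + 3 + 40 + 7 + list_sum([1])
= 7 + 41 + 3 + 40 + 7 + 1 + list_sum([])
= 7 + 41 + 3 + 40 + 7 + 1 + 0
= 99


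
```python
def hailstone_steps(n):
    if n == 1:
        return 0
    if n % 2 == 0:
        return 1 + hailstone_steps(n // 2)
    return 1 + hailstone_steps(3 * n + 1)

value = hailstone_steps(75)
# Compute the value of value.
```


hailstone_steps(75)
75 is odd -> 3*75+1 = 226 -> hailstone_steps(226)
226 is even -> hailstone_steps(113)
113 is odd -> 3*113+1 = 340 -> hailstone_steps(340)
340 is even -> hailstone_steps(170)
170 is even -> hailstone_steps(85)
85 is odd -> 3*85+1 = 256 -> hailstone_steps(256)
256 is even -> hailstone_steps(128)
128 is even -> hailstone_steps(64)
64 is even -> hailstone_steps(32)
32 is even -> hailstone_steps(16)
16 is even -> hailstone_steps(8)
8 is even -> hailstone_steps(4)
4 is even -> hailstone_steps(2)
2 is even -> hailstone_steps(1)
Reached 1 after 14 steps
= 14


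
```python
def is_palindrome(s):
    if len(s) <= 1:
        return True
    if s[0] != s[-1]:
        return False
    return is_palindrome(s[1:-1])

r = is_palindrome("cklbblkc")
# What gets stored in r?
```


is_palindrome("cklbblkc")
"cklbblkc": s[0]='c' == s[-1]='c' -> is_palindrome("klbblk")
"klbblk": s[0]='k' == s[-1]='k' -> is_palindrome("lbbl")
"lbbl": s[0]='l' == s[-1]='l' -> is_palindrome("bb")
"bb": s[0]='b' == s[-1]='b' -> is_palindrome("")
"": len <= 1 -> True
= True


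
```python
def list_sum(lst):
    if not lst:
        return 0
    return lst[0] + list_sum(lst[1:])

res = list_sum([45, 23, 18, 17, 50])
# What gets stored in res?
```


list_sum([45, 23, 18, 17, 50])
= 45 + list_sum([23, 18, 17, 50])
= 45 + 23 + list_sum([18, 17, 50])
= 45 + 23 + 18 + list_sum([17, 50])
= 45 + 23 + 18 + 17 + list_sum([50])
= 45 + 23 + 18 + 17 + 50 + list_sum([])
= 45 + 23 + 18 + 17 + 50 + 0
= 153


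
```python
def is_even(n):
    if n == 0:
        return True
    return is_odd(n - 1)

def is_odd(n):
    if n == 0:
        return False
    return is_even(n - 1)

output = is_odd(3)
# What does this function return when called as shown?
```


is_odd(3)
= is_even(2)
= is_odd(1)
= is_even(0)
n == 0: return True
= True


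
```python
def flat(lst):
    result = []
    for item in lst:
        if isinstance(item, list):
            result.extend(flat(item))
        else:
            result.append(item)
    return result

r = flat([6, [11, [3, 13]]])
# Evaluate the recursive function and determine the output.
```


flat([6, [11, [3, 13]]])
Processing each element:
  6 is not a list -> append 6
  [11, [3, 13]] is a list -> flat recursively -> [11, 3, 13]
= [6, 11, 3, 13]


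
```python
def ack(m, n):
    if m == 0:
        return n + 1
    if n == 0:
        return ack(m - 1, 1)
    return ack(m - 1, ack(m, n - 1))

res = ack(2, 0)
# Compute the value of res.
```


ack(2, 0)
n == 0: return ack(1, 1)
= ack(1, 1) = 3
= 3


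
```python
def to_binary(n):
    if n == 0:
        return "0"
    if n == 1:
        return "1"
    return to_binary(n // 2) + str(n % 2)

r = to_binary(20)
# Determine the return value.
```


to_binary(20)
= to_binary(10) + "0"
= to_binary(5) + "0" + "0"
= to_binary(2) + "1" + "0" + "0"
= to_binary(1) + "0" + "1" + "0" + "0"
= "1" + "0" + "1" + "0" + "0"
= "10100"


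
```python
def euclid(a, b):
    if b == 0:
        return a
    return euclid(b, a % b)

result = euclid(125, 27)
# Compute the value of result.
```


euclid(125, 27)
= euclid(27, 125 % 27) = euclid(27, 17)
= euclid(17, 27 % 17) = euclid(17, 10)
= euclid(10, 17 % 10) = euclid(10, 7)
= euclid(7, 10 % 7) = euclid(7, 3)
= euclid(3, 7 % 3) = euclid(3, 1)
= euclid(1, 3 % 1) = euclid(1, 0)
b == 0, return a = 1


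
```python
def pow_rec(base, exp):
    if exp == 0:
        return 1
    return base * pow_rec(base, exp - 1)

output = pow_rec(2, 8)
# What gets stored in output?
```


pow_rec(2, 8)
= 2 * pow_rec(2, 7)
= 2 * 2 * pow_rec(2, 6)
= 2 * 2 * 2 * pow_rec(2, 5)
= 2 * 2 * 2 * 2 * pow_rec(2, 4)
= 2 * 2 * 2 * 2 * 2 * pow_rec(2, 3)
= 2 * 2 * 2 * 2 * 2 * 2 * pow_rec(2, 2)
= 2 * 2 * 2 * 2 * 2 * 2 * 2 * pow_rec(2, 1)
= 2 * 2 * 2 * 2 * 2 * 2 * 2 * 2 * pow_rec(2, 0)
= 2 * 2 * 2 * 2 * 2 * 2 * 2 * 2 * 1
= 256


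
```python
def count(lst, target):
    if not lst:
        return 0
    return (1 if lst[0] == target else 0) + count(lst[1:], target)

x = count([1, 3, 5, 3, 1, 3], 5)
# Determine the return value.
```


count([1, 3, 5, 3, 1, 3], 5)
lst[0]=1 != 5: 0 + count([3, 5, 3, 1, 3], 5)
lst[0]=3 != 5: 0 + count([5, 3, 1, 3], 5)
lst[0]=5 == 5: 1 + count([3, 1, 3], 5)
lst[0]=3 != 5: 0 + count([1, 3], 5)
lst[0]=1 != 5: 0 + count([3], 5)
lst[0]=3 != 5: 0 + count([], 5)
= 1


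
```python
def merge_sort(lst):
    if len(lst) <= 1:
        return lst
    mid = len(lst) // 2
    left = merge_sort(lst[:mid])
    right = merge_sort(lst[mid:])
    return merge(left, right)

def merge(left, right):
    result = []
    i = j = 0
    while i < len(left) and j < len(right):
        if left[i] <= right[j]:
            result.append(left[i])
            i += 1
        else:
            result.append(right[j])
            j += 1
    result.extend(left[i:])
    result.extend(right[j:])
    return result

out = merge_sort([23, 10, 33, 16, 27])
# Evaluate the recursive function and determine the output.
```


merge_sort([23, 10, 33, 16, 27])
Split into [23, 10] and [33, 16, 27]
Left sorted: [10, 23]
Right sorted: [16, 27, 33]
Merge [10, 23] and [16, 27, 33]
= [10, 16, 23, 27, 33]


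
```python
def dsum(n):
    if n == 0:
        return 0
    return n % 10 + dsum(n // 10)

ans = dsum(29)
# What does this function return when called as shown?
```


dsum(29)
= 9 + dsum(2)
= 9 + 2 + dsum(0)
= 9 + 2 + 0
= 11


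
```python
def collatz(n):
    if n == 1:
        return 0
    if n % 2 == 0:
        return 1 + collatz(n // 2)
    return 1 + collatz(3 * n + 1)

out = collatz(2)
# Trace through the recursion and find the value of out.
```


collatz(2)
2 is even -> collatz(1)
Reached 1 after 1 steps
= 1


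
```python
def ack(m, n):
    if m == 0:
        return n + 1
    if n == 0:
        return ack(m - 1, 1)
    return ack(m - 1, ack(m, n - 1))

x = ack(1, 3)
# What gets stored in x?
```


ack(1, 3)
= ack(0, ack(1, 2))
First compute ack(1, 2) = 4
= ack(0, 4)
= 5


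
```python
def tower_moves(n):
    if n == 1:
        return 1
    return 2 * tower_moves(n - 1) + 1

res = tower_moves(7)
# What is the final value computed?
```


tower_moves(7)
= 2 * tower_moves(6) + 1
= 2 * (2 * tower_moves(5) + 1) + 1
= 2 * (2 * (2 * tower_moves(4) + 1) + 1) + 1
= 2 * (2 * (2 * (2 * tower_moves(3) + 1) + 1) + 1) + 1
= 2 * (2 * (2 * (2 * (2 * tower_moves(2) + 1) + 1) + 1) + 1) + 1
= 2 * (2 * (2 * (2 * (2 * (2 * tower_moves(1) + 1) + 1) + 1) + 1) + 1) + 1
Now compute bottom-up:
tower_moves(1) = 1
tower_moves(2) = 2 * 1 + 1 = 3
tower_moves(3) = 2 * 3 + 1 = 7
tower_moves(4) = 2 * 7 + 1 = 15
tower_moves(5) = 2 * 15 + 1 = 31
tower_moves(6) = 2 * 31 + 1 = 63
tower_moves(7) = 2 * 63 + 1 = 127
= 127


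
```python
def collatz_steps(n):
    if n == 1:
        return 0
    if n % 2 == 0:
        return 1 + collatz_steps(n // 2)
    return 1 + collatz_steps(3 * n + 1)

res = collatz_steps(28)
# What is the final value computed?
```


collatz_steps(28)
28 is even -> collatz_steps(14)
14 is even -> collatz_steps(7)
7 is odd -> 3*7+1 = 22 -> collatz_steps(22)
22 is even -> collatz_steps(11)
11 is odd -> 3*11+1 = 34 -> collatz_steps(34)
34 is even -> collatz_steps(17)
17 is odd -> 3*17+1 = 52 -> collatz_steps(52)
52 is even -> collatz_steps(26)
26 is even -> collatz_steps(13)
13 is odd -> 3*13+1 = 40 -> collatz_steps(40)
40 is even -> collatz_steps(20)
20 is even -> collatz_steps(10)
10 is even -> collatz_steps(5)
5 is odd -> 3*5+1 = 16 -> collatz_steps(16)
16 is even -> collatz_steps(8)
8 is even -> collatz_steps(4)
4 is even -> collatz_steps(2)
2 is even -> collatz_steps(1)
Reached 1 after 18 steps
= 18


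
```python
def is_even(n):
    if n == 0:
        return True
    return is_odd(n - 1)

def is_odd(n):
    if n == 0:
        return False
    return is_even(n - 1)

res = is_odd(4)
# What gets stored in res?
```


is_odd(4)
= is_even(3)
= is_odd(2)
= is_even(1)
= is_odd(0)
n == 0: return False
= False


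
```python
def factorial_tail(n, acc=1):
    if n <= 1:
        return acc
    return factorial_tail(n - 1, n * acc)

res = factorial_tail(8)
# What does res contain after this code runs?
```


factorial_tail(8, 1)
= factorial_tail(7, 8 * 1) = factorial_tail(7, 8)
= factorial_tail(6, 7 * 8) = factorial_tail(6, 56)
= factorial_tail(5, 6 * 56) = factorial_tail(5, 336)
= factorial_tail(4, 5 * 336) = factorial_tail(4, 1680)
= factorial_tail(3, 4 * 1680) = factorial_tail(3, 6720)
= factorial_tail(2, 3 * 6720) = factorial_tail(2, 20160)
= factorial_tail(1, 2 * 20160) = factorial_tail(1, 40320)
n <= 1, return acc = 40320


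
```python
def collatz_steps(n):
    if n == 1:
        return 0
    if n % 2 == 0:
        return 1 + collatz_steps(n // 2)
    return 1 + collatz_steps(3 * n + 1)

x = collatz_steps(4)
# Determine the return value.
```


collatz_steps(4)
4 is even -> collatz_steps(2)
2 is even -> collatz_steps(1)
Reached 1 after 2 steps
= 2


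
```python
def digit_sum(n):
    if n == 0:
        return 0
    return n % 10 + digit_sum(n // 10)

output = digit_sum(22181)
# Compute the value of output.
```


digit_sum(22181)
= 1 + digit_sum(2218)
= 1 + 8 + digit_sum(221)
= 1 + 8 + 1 + digit_sum(22)
= 1 + 8 + 1 + 2 + digit_sum(2)
= 1 + 8 + 1 + 2 + 2 + digit_sum(0)
= 1 + 8 + 1 + 2 + 2 + 0
= 14


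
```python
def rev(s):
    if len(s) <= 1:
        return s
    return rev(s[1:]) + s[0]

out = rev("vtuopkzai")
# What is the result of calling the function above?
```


rev("vtuopkzai")
= rev("tuopkzai") + "v"
= rev("uopkzai") + "t" + "v"
= rev("opkzai") + "u" + "t" + "v"
= rev("pkzai") + "o" + "u" + "t" + "v"
= rev("kzai") + "p" + "o" + "u" + "t" + "v"
= rev("zai") + "k" + "p" + "o" + "u" + "t" + "v"
= rev("ai") + "z" + "k" + "p" + "o" + "u" + "t" + "v"
= rev("i") + "a" + "z" + "k" + "p" + "o" + "u" + "t" + "v"
= "i" + "a" + "z" + "k" + "p" + "o" + "u" + "t" + "v"
= "iazkpoutv"


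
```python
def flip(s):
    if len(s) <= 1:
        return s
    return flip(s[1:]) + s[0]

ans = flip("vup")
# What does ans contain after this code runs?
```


flip("vup")
= flip("up") + "v"
= flip("p") + "u" + "v"
= "p" + "u" + "v"
= "puv"


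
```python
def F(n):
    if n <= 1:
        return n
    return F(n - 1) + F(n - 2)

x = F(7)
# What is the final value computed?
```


F(7)
= F(6) + F(5)
= (F(5) + F(4)) + F(5)
Computing bottom-up: F(0)=0, F(1)=1, F(2)=1, F(3)=2, F(4)=3, F(5)=5, F(6)=8, F(7)=13
= 13


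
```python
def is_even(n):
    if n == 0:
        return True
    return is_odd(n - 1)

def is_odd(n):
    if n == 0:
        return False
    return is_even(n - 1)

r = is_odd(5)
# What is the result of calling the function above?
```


is_odd(5)
= is_even(4)
= is_odd(3)
= is_even(2)
= is_odd(1)
= is_even(0)
n == 0: return True
= True


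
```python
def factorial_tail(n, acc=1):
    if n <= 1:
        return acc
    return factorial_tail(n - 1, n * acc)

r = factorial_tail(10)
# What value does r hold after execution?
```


factorial_tail(10, 1)
= factorial_tail(9, 10 * 1) = factorial_tail(9, 10)
= factorial_tail(8, 9 * 10) = factorial_tail(8, 90)
= factorial_tail(7, 8 * 90) = factorial_tail(7, 720)
= factorial_tail(6, 7 * 720) = factorial_tail(6, 5040)
= factorial_tail(5, 6 * 5040) = factorial_tail(5, 30240)
= factorial_tail(4, 5 * 30240) = factorial_tail(4, 151200)
= factorial_tail(3, 4 * 151200) = factorial_tail(3, 604800)
= factorial_tail(2, 3 * 604800) = factorial_tail(2, 1814400)
= factorial_tail(1, 2 * 1814400) = factorial_tail(1, 3628800)
n <= 1, return acc = 3628800
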